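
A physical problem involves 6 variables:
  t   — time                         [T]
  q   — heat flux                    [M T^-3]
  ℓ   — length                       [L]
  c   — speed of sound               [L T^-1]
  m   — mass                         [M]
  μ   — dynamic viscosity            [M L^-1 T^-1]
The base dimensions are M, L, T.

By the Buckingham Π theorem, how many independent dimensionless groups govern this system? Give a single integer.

3

Exponent matrix [M,L,T] × [t,q,ℓ,c,m,μ]:
  M: [ 0  1  0  0  1  1]
  L: [ 0  0  1  1  0 -1]
  T: [ 1 -3  0 -1  0 -1]
Row reduction gives pivot columns t,q,ℓ; rank = 3
6 vars − rank 3 = 3 Π groups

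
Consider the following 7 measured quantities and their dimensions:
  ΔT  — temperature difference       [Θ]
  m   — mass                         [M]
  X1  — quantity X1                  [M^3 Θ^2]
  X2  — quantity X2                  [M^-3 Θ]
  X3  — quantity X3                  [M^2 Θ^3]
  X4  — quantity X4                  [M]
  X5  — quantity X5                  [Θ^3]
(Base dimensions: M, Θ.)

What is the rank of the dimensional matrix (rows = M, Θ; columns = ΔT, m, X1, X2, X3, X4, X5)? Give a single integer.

2

Write exponents as rows M,Θ / cols ΔT,m,X1,X2,X3,X4,X5:
  M: [ 0  1  3 -3  2  1  0]
  Θ: [ 1  0  2  1  3  0  3]
RREF → pivots at {ΔT,m} ⇒ r = 2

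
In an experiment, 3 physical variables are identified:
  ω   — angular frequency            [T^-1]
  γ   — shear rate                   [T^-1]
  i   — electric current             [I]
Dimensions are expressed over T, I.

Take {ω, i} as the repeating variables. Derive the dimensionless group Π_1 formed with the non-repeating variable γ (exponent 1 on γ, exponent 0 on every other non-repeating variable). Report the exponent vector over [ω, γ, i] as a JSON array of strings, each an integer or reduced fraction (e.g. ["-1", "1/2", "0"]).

["-1", "1", "0"]

Write exponents as rows T,I / cols ω,γ,i:
  T: [-1 -1  0]
  I: [ 0  0  1]
Row reduction gives pivot columns ω,i; rank = 2
Pivot set = {ω,i}, free = {γ}
RREF:
  r0: [   1    1    0]
  r1: [   0    0    1]
Fix exponent of γ at 1; solve each RREF row for its pivot's exponent:
  r0: exp(ω) + (1)·1 = 0 ⇒ exp(ω) = -1
  r1: exp(i) + (0)·1 = 0 ⇒ exp(i) = 0
Π_1 = ω^-1 · γ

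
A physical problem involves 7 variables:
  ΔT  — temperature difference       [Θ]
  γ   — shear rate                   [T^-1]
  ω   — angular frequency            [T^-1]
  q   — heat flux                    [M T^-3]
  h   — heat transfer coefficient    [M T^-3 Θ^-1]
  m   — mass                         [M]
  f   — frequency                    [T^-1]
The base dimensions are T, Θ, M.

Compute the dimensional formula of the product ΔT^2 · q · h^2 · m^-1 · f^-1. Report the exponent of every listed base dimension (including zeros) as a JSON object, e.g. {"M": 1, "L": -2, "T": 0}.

Dimensional matrix (T×Θ×M by ΔT×γ×ω×q×h×m×f):
  T: [ 0 -1 -1 -3 -3  0 -1]
  Θ: [ 1  0  0  0 -1  0  0]
  M: [ 0  0  0  1  1  1  0]
  [T]: (2)·0+(1)·-3+(2)·-3+(-1)·0+(-1)·-1 = -8
  [Θ]: (2)·1+(1)·0+(2)·-1+(-1)·0+(-1)·0 = 0
  [M]: (2)·0+(1)·1+(2)·1+(-1)·1+(-1)·0 = 2
⇒ T^-8 M^2

{"T": -8, "Θ": 0, "M": 2}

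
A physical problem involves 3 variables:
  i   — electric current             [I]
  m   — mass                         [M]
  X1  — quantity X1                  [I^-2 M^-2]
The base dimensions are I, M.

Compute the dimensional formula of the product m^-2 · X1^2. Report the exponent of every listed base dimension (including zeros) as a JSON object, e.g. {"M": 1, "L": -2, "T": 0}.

Dimensional matrix (I×M by i×m×X1):
  I: [ 1  0 -2]
  M: [ 0  1 -2]
  [I]: (-2)·0+(2)·-2 = -4
  [M]: (-2)·1+(2)·-2 = -6
⇒ I^-4 M^-6

{"I": -4, "M": -6}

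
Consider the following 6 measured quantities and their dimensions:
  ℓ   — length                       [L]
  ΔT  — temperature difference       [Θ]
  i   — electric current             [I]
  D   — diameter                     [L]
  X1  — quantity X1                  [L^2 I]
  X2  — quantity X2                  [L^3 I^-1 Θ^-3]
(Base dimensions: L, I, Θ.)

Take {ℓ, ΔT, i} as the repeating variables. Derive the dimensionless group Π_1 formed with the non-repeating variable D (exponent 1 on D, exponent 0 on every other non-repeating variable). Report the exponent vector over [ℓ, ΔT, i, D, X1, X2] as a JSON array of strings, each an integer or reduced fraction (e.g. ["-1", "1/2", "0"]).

["-1", "0", "0", "1", "0", "0"]

Dimensional matrix (L×I×Θ by ℓ×ΔT×i×D×X1×X2):
  L: [ 1  0  0  1  2  3]
  I: [ 0  0  1  0  1 -1]
  Θ: [ 0  1  0  0  0 -3]
Echelon form has 3 nonzero rows (pivots: ℓ,ΔT,i)
Repeat: ℓ,ΔT,i; free: D,X1,X2
RREF:
  r0: [   1    0    0    1    2    3]
  r1: [   0    1    0    0    0   -3]
  r2: [   0    0    1    0    1   -1]
Fix exponent of D at 1, X1 at 0, X2 at 0; solve each RREF row for its pivot's exponent:
  r0: exp(ℓ) + (1)·1 = 0 ⇒ exp(ℓ) = -1
  r1: exp(ΔT) + (0)·1 = 0 ⇒ exp(ΔT) = 0
  r2: exp(i) + (0)·1 = 0 ⇒ exp(i) = 0
Π_1 = ℓ^-1 · D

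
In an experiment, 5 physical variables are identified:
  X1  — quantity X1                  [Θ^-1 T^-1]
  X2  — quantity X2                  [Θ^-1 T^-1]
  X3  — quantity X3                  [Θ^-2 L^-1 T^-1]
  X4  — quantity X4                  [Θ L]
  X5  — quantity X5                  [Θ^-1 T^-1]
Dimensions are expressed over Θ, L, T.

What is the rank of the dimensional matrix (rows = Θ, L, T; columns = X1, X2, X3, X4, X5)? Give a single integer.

2

Exponent matrix [Θ,L,T] × [X1,X2,X3,X4,X5]:
  Θ: [-1 -1 -2  1 -1]
  L: [ 0  0 -1  1  0]
  T: [-1 -1 -1  0 -1]
Echelon form has 2 nonzero rows (pivots: X1,X3)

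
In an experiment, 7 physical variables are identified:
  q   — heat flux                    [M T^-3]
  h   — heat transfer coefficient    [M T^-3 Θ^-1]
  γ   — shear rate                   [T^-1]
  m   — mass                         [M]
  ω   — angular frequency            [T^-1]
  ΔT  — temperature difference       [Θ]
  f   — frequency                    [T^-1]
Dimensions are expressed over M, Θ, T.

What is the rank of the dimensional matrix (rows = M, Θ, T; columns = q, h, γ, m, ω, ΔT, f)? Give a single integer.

Exponent matrix [M,Θ,T] × [q,h,γ,m,ω,ΔT,f]:
  M: [ 1  1  0  1  0  0  0]
  Θ: [ 0 -1  0  0  0  1  0]
  T: [-3 -3 -1  0 -1  0 -1]
Row reduction gives pivot columns q,h,γ; rank = 3

3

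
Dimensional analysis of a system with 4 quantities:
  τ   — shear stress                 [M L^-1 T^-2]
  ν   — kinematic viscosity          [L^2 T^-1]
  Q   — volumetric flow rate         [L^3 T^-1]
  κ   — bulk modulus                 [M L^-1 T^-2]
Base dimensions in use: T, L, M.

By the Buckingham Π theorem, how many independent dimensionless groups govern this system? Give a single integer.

1

Exponent matrix [T,L,M] × [τ,ν,Q,κ]:
  T: [-2 -1 -1 -2]
  L: [-1  2  3 -1]
  M: [ 1  0  0  1]
Echelon form has 3 nonzero rows (pivots: τ,ν,Q)
n=4, r=3 ⇒ 1 dimensionless group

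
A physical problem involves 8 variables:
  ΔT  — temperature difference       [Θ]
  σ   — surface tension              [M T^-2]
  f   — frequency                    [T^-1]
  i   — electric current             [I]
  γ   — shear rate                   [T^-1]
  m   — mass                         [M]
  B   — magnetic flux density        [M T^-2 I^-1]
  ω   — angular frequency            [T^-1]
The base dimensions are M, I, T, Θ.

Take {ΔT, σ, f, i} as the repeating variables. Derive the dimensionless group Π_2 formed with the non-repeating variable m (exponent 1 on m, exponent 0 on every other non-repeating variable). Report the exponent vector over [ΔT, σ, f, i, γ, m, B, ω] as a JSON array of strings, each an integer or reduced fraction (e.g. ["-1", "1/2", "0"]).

Dimensional matrix (M×I×T×Θ by ΔT×σ×f×i×γ×m×B×ω):
  M: [ 0  1  0  0  0  1  1  0]
  I: [ 0  0  0  1  0  0 -1  0]
  T: [ 0 -2 -1  0 -1  0 -2 -1]
  Θ: [ 1  0  0  0  0  0  0  0]
RREF → pivots at {ΔT,σ,f,i} ⇒ r = 4
Pivot set = {ΔT,σ,f,i}, free = {γ,m,B,ω}
RREF:
  r0: [   1    0    0    0    0    0    0    0]
  r1: [   0    1    0    0    0    1    1    0]
  r2: [   0    0    1    0    1   -2    0    1]
  r3: [   0    0    0    1    0    0   -1    0]
Fix exponent of m at 1, γ at 0, B at 0, ω at 0; solve each RREF row for its pivot's exponent:
  r0: exp(ΔT) + (0)·1 = 0 ⇒ exp(ΔT) = 0
  r1: exp(σ) + (1)·1 = 0 ⇒ exp(σ) = -1
  r2: exp(f) + (-2)·1 = 0 ⇒ exp(f) = 2
  r3: exp(i) + (0)·1 = 0 ⇒ exp(i) = 0
Π_2 = σ^-1 · f^2 · m

["0", "-1", "2", "0", "0", "1", "0", "0"]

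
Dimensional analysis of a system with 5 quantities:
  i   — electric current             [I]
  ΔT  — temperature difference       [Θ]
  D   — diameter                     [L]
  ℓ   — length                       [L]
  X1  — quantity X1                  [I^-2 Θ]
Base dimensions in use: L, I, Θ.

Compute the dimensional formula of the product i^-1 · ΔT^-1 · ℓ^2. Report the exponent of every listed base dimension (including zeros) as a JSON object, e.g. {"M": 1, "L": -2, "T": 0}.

Write exponents as rows L,I,Θ / cols i,ΔT,D,ℓ,X1:
  L: [ 0  0  1  1  0]
  I: [ 1  0  0  0 -2]
  Θ: [ 0  1  0  0  1]
  [L]: (-1)·0+(-1)·0+(2)·1 = 2
  [I]: (-1)·1+(-1)·0+(2)·0 = -1
  [Θ]: (-1)·0+(-1)·1+(2)·0 = -1
⇒ L^2 I^-1 Θ^-1

{"L": 2, "I": -1, "Θ": -1}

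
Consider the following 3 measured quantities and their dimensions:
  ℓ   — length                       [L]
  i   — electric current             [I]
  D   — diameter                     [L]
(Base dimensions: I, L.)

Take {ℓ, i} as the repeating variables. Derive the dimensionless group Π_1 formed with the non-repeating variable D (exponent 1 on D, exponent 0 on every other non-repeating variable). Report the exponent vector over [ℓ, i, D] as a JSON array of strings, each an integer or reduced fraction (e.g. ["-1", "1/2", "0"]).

Write exponents as rows I,L / cols ℓ,i,D:
  I: [ 0  1  0]
  L: [ 1  0  1]
RREF → pivots at {ℓ,i} ⇒ r = 2
Repeat: ℓ,i; free: D
RREF:
  r0: [   1    0    1]
  r1: [   0    1    0]
Fix exponent of D at 1; solve each RREF row for its pivot's exponent:
  r0: exp(ℓ) + (1)·1 = 0 ⇒ exp(ℓ) = -1
  r1: exp(i) + (0)·1 = 0 ⇒ exp(i) = 0
Π_1 = ℓ^-1 · D

["-1", "0", "1"]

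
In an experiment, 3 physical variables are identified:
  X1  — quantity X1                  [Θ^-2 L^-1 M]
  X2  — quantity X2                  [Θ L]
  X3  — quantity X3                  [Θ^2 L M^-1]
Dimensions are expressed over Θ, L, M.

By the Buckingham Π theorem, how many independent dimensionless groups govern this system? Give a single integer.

Dimensional matrix (Θ×L×M by X1×X2×X3):
  Θ: [-2  1  2]
  L: [-1  1  1]
  M: [ 1  0 -1]
Row reduction gives pivot columns X1,X2; rank = 2
Π count = n − r = 3 − 2 = 1

1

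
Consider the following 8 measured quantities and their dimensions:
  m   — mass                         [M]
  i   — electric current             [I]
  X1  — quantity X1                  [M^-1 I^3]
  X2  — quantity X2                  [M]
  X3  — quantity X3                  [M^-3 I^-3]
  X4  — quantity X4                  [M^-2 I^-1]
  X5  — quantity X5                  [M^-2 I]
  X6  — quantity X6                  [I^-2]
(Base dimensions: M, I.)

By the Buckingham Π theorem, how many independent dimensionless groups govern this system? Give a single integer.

6

Dimensional matrix (M×I by m×i×X1×X2×X3×X4×X5×X6):
  M: [ 1  0 -1  1 -3 -2 -2  0]
  I: [ 0  1  3  0 -3 -1  1 -2]
Row reduction gives pivot columns m,i; rank = 2
n=8, r=2 ⇒ 6 dimensionless groups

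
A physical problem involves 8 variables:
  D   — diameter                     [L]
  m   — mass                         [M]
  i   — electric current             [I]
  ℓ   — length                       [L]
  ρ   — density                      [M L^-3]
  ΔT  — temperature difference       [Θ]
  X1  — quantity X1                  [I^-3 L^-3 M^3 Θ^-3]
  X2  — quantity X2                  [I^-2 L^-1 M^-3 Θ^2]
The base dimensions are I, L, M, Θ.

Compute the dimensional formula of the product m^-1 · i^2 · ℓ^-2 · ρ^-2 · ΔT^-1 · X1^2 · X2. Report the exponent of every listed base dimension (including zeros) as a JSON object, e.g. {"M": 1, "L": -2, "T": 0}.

Dimensional matrix (I×L×M×Θ by D×m×i×ℓ×ρ×ΔT×X1×X2):
  I: [ 0  0  1  0  0  0 -3 -2]
  L: [ 1  0  0  1 -3  0 -3 -1]
  M: [ 0  1  0  0  1  0  3 -3]
  Θ: [ 0  0  0  0  0  1 -3  2]
  [I]: (-1)·0+(2)·1+(-2)·0+(-2)·0+(-1)·0+(2)·-3+(1)·-2 = -6
  [L]: (-1)·0+(2)·0+(-2)·1+(-2)·-3+(-1)·0+(2)·-3+(1)·-1 = -3
  [M]: (-1)·1+(2)·0+(-2)·0+(-2)·1+(-1)·0+(2)·3+(1)·-3 = 0
  [Θ]: (-1)·0+(2)·0+(-2)·0+(-2)·0+(-1)·1+(2)·-3+(1)·2 = -5
⇒ I^-6 L^-3 Θ^-5

{"I": -6, "L": -3, "M": 0, "Θ": -5}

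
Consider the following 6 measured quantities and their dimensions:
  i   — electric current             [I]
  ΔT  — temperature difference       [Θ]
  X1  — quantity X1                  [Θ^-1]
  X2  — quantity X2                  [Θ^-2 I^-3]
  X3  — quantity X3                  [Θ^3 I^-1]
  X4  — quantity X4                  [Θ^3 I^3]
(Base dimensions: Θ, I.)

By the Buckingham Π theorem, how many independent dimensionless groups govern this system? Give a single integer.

4

Dimensional matrix (Θ×I by i×ΔT×X1×X2×X3×X4):
  Θ: [ 0  1 -1 -2  3  3]
  I: [ 1  0  0 -3 -1  3]
Row reduction gives pivot columns i,ΔT; rank = 2
n=6, r=2 ⇒ 4 dimensionless groups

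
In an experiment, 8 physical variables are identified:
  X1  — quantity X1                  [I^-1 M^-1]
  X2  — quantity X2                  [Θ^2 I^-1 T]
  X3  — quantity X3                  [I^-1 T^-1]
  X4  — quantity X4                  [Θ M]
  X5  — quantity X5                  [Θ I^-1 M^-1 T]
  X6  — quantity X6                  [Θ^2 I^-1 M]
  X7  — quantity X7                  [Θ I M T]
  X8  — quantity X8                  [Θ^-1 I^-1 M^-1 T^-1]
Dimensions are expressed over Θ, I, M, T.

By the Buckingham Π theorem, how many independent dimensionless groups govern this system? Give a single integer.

5

Exponent matrix [Θ,I,M,T] × [X1,X2,X3,X4,X5,X6,X7,X8]:
  Θ: [ 0  2  0  1  1  2  1 -1]
  I: [-1 -1 -1  0 -1 -1  1 -1]
  M: [-1  0  0  1 -1  1  1 -1]
  T: [ 0  1 -1  0  1  0  1 -1]
Echelon form has 3 nonzero rows (pivots: X1,X2,X3)
n=8, r=3 ⇒ 5 dimensionless groups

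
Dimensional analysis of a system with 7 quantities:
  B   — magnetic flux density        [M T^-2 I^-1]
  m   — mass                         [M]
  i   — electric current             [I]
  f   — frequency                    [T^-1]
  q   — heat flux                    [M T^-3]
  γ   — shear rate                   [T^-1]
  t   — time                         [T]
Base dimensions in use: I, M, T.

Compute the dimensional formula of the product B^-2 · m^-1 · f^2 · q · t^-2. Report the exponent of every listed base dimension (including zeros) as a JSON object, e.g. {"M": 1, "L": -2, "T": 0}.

{"I": 2, "M": -2, "T": -3}

Write exponents as rows I,M,T / cols B,m,i,f,q,γ,t:
  I: [-1  0  1  0  0  0  0]
  M: [ 1  1  0  0  1  0  0]
  T: [-2  0  0 -1 -3 -1  1]
  [I]: (-2)·-1+(-1)·0+(2)·0+(1)·0+(-2)·0 = 2
  [M]: (-2)·1+(-1)·1+(2)·0+(1)·1+(-2)·0 = -2
  [T]: (-2)·-2+(-1)·0+(2)·-1+(1)·-3+(-2)·1 = -3
⇒ I^2 M^-2 T^-3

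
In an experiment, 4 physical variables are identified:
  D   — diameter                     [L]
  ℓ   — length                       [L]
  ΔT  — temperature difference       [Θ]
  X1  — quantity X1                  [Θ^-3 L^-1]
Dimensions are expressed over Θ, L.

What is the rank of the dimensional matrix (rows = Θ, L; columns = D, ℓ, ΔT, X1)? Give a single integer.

2

Exponent matrix [Θ,L] × [D,ℓ,ΔT,X1]:
  Θ: [ 0  0  1 -3]
  L: [ 1  1  0 -1]
Row reduction gives pivot columns D,ΔT; rank = 2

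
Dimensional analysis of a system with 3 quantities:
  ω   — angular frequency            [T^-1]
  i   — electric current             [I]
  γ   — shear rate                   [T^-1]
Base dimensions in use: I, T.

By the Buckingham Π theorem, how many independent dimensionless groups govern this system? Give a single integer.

1

Dimensional matrix (I×T by ω×i×γ):
  I: [ 0  1  0]
  T: [-1  0 -1]
Row reduction gives pivot columns ω,i; rank = 2
3 vars − rank 2 = 1 Π group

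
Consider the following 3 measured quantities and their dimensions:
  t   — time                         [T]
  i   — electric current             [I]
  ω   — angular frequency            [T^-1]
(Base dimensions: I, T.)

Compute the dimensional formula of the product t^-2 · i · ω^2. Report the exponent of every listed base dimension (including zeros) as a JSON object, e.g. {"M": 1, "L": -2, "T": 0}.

{"I": 1, "T": -4}

Write exponents as rows I,T / cols t,i,ω:
  I: [ 0  1  0]
  T: [ 1  0 -1]
  [I]: (-2)·0+(1)·1+(2)·0 = 1
  [T]: (-2)·1+(1)·0+(2)·-1 = -4
⇒ I T^-4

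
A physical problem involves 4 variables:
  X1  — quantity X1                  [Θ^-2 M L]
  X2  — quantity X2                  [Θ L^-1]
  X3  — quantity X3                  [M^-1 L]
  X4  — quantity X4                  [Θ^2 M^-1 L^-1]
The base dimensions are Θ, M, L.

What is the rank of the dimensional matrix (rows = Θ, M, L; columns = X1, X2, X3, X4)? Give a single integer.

2

Dimensional matrix (Θ×M×L by X1×X2×X3×X4):
  Θ: [-2  1  0  2]
  M: [ 1  0 -1 -1]
  L: [ 1 -1  1 -1]
Row reduction gives pivot columns X1,X2; rank = 2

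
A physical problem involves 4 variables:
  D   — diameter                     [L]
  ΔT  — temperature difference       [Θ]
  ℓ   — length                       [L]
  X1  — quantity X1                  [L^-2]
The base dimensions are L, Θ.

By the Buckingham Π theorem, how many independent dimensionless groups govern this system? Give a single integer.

2

Dimensional matrix (L×Θ by D×ΔT×ℓ×X1):
  L: [ 1  0  1 -2]
  Θ: [ 0  1  0  0]
Echelon form has 2 nonzero rows (pivots: D,ΔT)
4 vars − rank 2 = 2 Π groups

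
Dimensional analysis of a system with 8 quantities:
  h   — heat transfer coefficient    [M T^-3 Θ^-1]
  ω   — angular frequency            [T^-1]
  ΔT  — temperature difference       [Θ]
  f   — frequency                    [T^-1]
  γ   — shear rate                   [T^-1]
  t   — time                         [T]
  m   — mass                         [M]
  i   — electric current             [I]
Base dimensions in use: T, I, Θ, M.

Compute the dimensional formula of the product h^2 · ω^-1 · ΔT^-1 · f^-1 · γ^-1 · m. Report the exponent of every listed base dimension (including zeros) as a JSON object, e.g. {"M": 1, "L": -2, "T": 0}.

{"T": -3, "I": 0, "Θ": -3, "M": 3}

Exponent matrix [T,I,Θ,M] × [h,ω,ΔT,f,γ,t,m,i]:
  T: [-3 -1  0 -1 -1  1  0  0]
  I: [ 0  0  0  0  0  0  0  1]
  Θ: [-1  0  1  0  0  0  0  0]
  M: [ 1  0  0  0  0  0  1  0]
  [T]: (2)·-3+(-1)·-1+(-1)·0+(-1)·-1+(-1)·-1+(1)·0 = -3
  [I]: (2)·0+(-1)·0+(-1)·0+(-1)·0+(-1)·0+(1)·0 = 0
  [Θ]: (2)·-1+(-1)·0+(-1)·1+(-1)·0+(-1)·0+(1)·0 = -3
  [M]: (2)·1+(-1)·0+(-1)·0+(-1)·0+(-1)·0+(1)·1 = 3
⇒ T^-3 Θ^-3 M^3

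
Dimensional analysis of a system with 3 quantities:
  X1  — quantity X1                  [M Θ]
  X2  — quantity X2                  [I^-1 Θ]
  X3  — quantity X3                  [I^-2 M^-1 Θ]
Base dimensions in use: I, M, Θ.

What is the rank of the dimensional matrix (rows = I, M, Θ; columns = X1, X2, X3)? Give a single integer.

Dimensional matrix (I×M×Θ by X1×X2×X3):
  I: [ 0 -1 -2]
  M: [ 1  0 -1]
  Θ: [ 1  1  1]
Row reduction gives pivot columns X1,X2; rank = 2

2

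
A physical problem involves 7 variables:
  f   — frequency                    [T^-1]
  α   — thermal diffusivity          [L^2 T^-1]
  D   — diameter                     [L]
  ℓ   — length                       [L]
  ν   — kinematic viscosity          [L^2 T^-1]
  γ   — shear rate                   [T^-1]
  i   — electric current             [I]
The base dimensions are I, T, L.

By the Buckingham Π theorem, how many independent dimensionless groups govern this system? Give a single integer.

Write exponents as rows I,T,L / cols f,α,D,ℓ,ν,γ,i:
  I: [ 0  0  0  0  0  0  1]
  T: [-1 -1  0  0 -1 -1  0]
  L: [ 0  2  1  1  2  0  0]
RREF → pivots at {f,α,i} ⇒ r = 3
Π count = n − r = 7 − 3 = 4

4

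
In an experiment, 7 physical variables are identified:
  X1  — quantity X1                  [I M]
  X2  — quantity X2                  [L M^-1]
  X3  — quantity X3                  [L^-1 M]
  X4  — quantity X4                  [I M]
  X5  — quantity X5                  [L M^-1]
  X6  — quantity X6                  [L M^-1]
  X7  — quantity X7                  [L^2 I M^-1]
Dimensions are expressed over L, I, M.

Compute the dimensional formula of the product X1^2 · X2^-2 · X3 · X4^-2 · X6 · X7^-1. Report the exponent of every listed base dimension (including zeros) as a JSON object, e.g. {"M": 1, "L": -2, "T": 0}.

{"L": -4, "I": -1, "M": 3}

Dimensional matrix (L×I×M by X1×X2×X3×X4×X5×X6×X7):
  L: [ 0  1 -1  0  1  1  2]
  I: [ 1  0  0  1  0  0  1]
  M: [ 1 -1  1  1 -1 -1 -1]
  [L]: (2)·0+(-2)·1+(1)·-1+(-2)·0+(1)·1+(-1)·2 = -4
  [I]: (2)·1+(-2)·0+(1)·0+(-2)·1+(1)·0+(-1)·1 = -1
  [M]: (2)·1+(-2)·-1+(1)·1+(-2)·1+(1)·-1+(-1)·-1 = 3
⇒ L^-4 I^-1 M^3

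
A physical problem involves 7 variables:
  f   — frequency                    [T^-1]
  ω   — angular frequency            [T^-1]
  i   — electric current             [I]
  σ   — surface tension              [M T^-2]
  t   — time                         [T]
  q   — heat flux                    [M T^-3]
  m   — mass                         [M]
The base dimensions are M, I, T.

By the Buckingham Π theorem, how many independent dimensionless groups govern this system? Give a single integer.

Exponent matrix [M,I,T] × [f,ω,i,σ,t,q,m]:
  M: [ 0  0  0  1  0  1  1]
  I: [ 0  0  1  0  0  0  0]
  T: [-1 -1  0 -2  1 -3  0]
Echelon form has 3 nonzero rows (pivots: f,i,σ)
7 vars − rank 3 = 4 Π groups

4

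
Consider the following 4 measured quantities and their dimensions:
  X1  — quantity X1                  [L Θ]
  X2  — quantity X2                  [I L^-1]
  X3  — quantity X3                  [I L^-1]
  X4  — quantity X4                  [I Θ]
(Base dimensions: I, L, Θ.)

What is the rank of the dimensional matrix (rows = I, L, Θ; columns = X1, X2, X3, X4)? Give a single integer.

Write exponents as rows I,L,Θ / cols X1,X2,X3,X4:
  I: [ 0  1  1  1]
  L: [ 1 -1 -1  0]
  Θ: [ 1  0  0  1]
Row reduction gives pivot columns X1,X2; rank = 2

2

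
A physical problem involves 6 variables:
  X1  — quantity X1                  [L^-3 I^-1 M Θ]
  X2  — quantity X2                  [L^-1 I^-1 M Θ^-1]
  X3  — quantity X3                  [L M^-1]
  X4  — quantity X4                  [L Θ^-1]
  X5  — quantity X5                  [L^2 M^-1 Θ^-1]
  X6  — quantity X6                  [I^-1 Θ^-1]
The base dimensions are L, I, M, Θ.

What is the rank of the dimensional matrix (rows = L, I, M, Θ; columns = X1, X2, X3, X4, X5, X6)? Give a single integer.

Dimensional matrix (L×I×M×Θ by X1×X2×X3×X4×X5×X6):
  L: [-3 -1  1  1  2  0]
  I: [-1 -1  0  0  0 -1]
  M: [ 1  1 -1  0 -1  0]
  Θ: [ 1 -1  0 -1 -1 -1]
Row reduction gives pivot columns X1,X2,X3; rank = 3

3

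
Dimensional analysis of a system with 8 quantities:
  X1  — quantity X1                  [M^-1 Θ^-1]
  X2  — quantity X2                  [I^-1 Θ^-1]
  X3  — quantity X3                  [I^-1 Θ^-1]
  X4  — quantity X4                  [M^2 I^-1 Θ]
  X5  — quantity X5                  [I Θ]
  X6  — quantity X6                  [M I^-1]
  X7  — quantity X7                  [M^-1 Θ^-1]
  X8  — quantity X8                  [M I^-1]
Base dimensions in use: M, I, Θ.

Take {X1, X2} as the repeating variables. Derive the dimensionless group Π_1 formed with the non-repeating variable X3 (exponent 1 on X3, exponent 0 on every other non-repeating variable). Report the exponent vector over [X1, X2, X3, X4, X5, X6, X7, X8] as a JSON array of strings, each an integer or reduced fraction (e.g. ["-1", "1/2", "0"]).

["0", "-1", "1", "0", "0", "0", "0", "0"]

Write exponents as rows M,I,Θ / cols X1,X2,X3,X4,X5,X6,X7,X8:
  M: [-1  0  0  2  0  1 -1  1]
  I: [ 0 -1 -1 -1  1 -1  0 -1]
  Θ: [-1 -1 -1  1  1  0 -1  0]
RREF → pivots at {X1,X2} ⇒ r = 2
Repeat: X1,X2; free: X3,X4,X5,X6,X7,X8
RREF:
  r0: [   1    0    0   -2    0   -1    1   -1]
  r1: [   0    1    1    1   -1    1    0    1]
  r2: [   0    0    0    0    0    0    0    0]
Fix exponent of X3 at 1, X4 at 0, X5 at 0, X6 at 0, X7 at 0, X8 at 0; solve each RREF row for its pivot's exponent:
  r0: exp(X1) + (0)·1 = 0 ⇒ exp(X1) = 0
  r1: exp(X2) + (1)·1 = 0 ⇒ exp(X2) = -1
Π_1 = X2^-1 · X3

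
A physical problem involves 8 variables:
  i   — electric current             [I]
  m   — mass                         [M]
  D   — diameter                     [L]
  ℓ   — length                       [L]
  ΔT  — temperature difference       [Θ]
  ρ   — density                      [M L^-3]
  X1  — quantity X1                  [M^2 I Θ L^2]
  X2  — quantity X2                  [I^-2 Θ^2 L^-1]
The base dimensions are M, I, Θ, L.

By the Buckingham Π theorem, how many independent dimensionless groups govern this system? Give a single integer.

4

Write exponents as rows M,I,Θ,L / cols i,m,D,ℓ,ΔT,ρ,X1,X2:
  M: [ 0  1  0  0  0  1  2  0]
  I: [ 1  0  0  0  0  0  1 -2]
  Θ: [ 0  0  0  0  1  0  1  2]
  L: [ 0  0  1  1  0 -3  2 -1]
Echelon form has 4 nonzero rows (pivots: i,m,D,ΔT)
8 vars − rank 4 = 4 Π groups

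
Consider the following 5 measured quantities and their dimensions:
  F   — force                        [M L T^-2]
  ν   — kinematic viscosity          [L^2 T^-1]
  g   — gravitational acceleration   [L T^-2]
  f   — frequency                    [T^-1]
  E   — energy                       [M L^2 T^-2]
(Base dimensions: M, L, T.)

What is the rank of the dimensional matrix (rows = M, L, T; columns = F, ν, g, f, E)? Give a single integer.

Exponent matrix [M,L,T] × [F,ν,g,f,E]:
  M: [ 1  0  0  0  1]
  L: [ 1  2  1  0  2]
  T: [-2 -1 -2 -1 -2]
Row reduction gives pivot columns F,ν,g; rank = 3

3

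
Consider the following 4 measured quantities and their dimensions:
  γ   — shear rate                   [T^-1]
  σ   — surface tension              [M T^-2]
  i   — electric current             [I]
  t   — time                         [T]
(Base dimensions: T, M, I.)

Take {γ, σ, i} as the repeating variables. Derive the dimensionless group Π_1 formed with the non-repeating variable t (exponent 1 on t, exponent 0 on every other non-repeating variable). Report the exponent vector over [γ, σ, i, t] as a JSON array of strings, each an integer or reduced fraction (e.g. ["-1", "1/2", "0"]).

Exponent matrix [T,M,I] × [γ,σ,i,t]:
  T: [-1 -2  0  1]
  M: [ 0  1  0  0]
  I: [ 0  0  1  0]
Row reduction gives pivot columns γ,σ,i; rank = 3
Pivot set = {γ,σ,i}, free = {t}
RREF:
  r0: [   1    0    0   -1]
  r1: [   0    1    0    0]
  r2: [   0    0    1    0]
Fix exponent of t at 1; solve each RREF row for its pivot's exponent:
  r0: exp(γ) + (-1)·1 = 0 ⇒ exp(γ) = 1
  r1: exp(σ) + (0)·1 = 0 ⇒ exp(σ) = 0
  r2: exp(i) + (0)·1 = 0 ⇒ exp(i) = 0
Π_1 = γ · t

["1", "0", "0", "1"]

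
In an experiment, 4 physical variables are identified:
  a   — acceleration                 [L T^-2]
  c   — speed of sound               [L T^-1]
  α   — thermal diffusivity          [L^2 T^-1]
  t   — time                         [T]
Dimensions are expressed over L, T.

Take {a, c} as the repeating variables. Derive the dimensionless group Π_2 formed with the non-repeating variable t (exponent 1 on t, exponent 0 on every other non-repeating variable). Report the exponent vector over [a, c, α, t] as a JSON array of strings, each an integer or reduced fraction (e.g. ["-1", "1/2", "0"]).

["1", "-1", "0", "1"]

Exponent matrix [L,T] × [a,c,α,t]:
  L: [ 1  1  2  0]
  T: [-2 -1 -1  1]
Row reduction gives pivot columns a,c; rank = 2
Pivot set = {a,c}, free = {α,t}
RREF:
  r0: [   1    0   -1   -1]
  r1: [   0    1    3    1]
Fix exponent of t at 1, α at 0; solve each RREF row for its pivot's exponent:
  r0: exp(a) + (-1)·1 = 0 ⇒ exp(a) = 1
  r1: exp(c) + (1)·1 = 0 ⇒ exp(c) = -1
Π_2 = a · c^-1 · t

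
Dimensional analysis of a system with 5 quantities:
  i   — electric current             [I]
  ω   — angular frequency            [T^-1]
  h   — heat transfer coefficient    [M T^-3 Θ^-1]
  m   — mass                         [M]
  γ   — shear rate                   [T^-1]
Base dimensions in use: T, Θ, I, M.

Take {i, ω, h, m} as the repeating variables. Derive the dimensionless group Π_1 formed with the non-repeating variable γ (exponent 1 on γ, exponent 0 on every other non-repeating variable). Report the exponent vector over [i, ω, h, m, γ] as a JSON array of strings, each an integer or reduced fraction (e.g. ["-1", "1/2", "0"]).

Exponent matrix [T,Θ,I,M] × [i,ω,h,m,γ]:
  T: [ 0 -1 -3  0 -1]
  Θ: [ 0  0 -1  0  0]
  I: [ 1  0  0  0  0]
  M: [ 0  0  1  1  0]
RREF → pivots at {i,ω,h,m} ⇒ r = 4
Pivot set = {i,ω,h,m}, free = {γ}
RREF:
  r0: [   1    0    0    0    0]
  r1: [   0    1    0    0    1]
  r2: [   0    0    1    0    0]
  r3: [   0    0    0    1    0]
Fix exponent of γ at 1; solve each RREF row for its pivot's exponent:
  r0: exp(i) + (0)·1 = 0 ⇒ exp(i) = 0
  r1: exp(ω) + (1)·1 = 0 ⇒ exp(ω) = -1
  r2: exp(h) + (0)·1 = 0 ⇒ exp(h) = 0
  r3: exp(m) + (0)·1 = 0 ⇒ exp(m) = 0
Π_1 = ω^-1 · γ

["0", "-1", "0", "0", "1"]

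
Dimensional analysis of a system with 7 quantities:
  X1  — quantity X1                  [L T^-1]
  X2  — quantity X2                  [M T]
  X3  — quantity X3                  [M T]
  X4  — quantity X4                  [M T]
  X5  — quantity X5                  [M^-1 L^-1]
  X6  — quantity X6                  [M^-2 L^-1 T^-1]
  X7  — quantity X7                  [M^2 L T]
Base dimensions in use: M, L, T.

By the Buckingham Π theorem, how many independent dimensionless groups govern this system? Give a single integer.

5

Exponent matrix [M,L,T] × [X1,X2,X3,X4,X5,X6,X7]:
  M: [ 0  1  1  1 -1 -2  2]
  L: [ 1  0  0  0 -1 -1  1]
  T: [-1  1  1  1  0 -1  1]
Row reduction gives pivot columns X1,X2; rank = 2
7 vars − rank 2 = 5 Π groups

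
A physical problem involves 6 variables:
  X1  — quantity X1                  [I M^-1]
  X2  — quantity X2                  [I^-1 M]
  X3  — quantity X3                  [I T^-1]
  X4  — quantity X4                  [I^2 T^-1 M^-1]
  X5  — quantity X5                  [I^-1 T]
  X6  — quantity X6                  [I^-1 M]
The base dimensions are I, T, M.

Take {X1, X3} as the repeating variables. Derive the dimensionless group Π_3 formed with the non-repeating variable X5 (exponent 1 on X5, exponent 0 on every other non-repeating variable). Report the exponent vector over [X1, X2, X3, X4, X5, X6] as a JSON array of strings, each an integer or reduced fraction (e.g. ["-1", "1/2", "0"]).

["0", "0", "1", "0", "1", "0"]

Exponent matrix [I,T,M] × [X1,X2,X3,X4,X5,X6]:
  I: [ 1 -1  1  2 -1 -1]
  T: [ 0  0 -1 -1  1  0]
  M: [-1  1  0 -1  0  1]
RREF → pivots at {X1,X3} ⇒ r = 2
Pivot set = {X1,X3}, free = {X2,X4,X5,X6}
RREF:
  r0: [   1   -1    0    1    0   -1]
  r1: [   0    0    1    1   -1    0]
  r2: [   0    0    0    0    0    0]
Fix exponent of X5 at 1, X2 at 0, X4 at 0, X6 at 0; solve each RREF row for its pivot's exponent:
  r0: exp(X1) + (0)·1 = 0 ⇒ exp(X1) = 0
  r1: exp(X3) + (-1)·1 = 0 ⇒ exp(X3) = 1
Π_3 = X3 · X5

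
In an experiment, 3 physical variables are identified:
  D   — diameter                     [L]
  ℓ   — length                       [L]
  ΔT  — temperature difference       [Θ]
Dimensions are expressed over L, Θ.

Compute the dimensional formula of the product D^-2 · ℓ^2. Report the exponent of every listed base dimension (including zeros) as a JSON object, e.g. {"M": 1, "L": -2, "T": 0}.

{"L": 0, "Θ": 0}

Exponent matrix [L,Θ] × [D,ℓ,ΔT]:
  L: [ 1  1  0]
  Θ: [ 0  0  1]
  [L]: (-2)·1+(2)·1 = 0
  [Θ]: (-2)·0+(2)·0 = 0
⇒ 1 (dimensionless)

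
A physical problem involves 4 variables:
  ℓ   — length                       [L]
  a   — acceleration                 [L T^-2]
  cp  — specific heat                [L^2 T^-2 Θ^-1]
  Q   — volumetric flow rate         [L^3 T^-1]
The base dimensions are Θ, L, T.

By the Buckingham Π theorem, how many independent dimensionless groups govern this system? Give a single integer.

1

Write exponents as rows Θ,L,T / cols ℓ,a,cp,Q:
  Θ: [ 0  0 -1  0]
  L: [ 1  1  2  3]
  T: [ 0 -2 -2 -1]
Row reduction gives pivot columns ℓ,a,cp; rank = 3
Π count = n − r = 4 − 3 = 1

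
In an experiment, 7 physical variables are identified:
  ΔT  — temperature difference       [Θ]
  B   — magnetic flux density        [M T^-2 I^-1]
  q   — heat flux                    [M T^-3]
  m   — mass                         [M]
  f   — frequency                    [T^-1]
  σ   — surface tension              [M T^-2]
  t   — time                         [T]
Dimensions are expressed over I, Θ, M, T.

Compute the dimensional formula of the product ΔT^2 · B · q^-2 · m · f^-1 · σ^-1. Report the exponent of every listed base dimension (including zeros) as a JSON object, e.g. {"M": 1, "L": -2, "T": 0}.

Exponent matrix [I,Θ,M,T] × [ΔT,B,q,m,f,σ,t]:
  I: [ 0 -1  0  0  0  0  0]
  Θ: [ 1  0  0  0  0  0  0]
  M: [ 0  1  1  1  0  1  0]
  T: [ 0 -2 -3  0 -1 -2  1]
  [I]: (2)·0+(1)·-1+(-2)·0+(1)·0+(-1)·0+(-1)·0 = -1
  [Θ]: (2)·1+(1)·0+(-2)·0+(1)·0+(-1)·0+(-1)·0 = 2
  [M]: (2)·0+(1)·1+(-2)·1+(1)·1+(-1)·0+(-1)·1 = -1
  [T]: (2)·0+(1)·-2+(-2)·-3+(1)·0+(-1)·-1+(-1)·-2 = 7
⇒ I^-1 Θ^2 M^-1 T^7

{"I": -1, "Θ": 2, "M": -1, "T": 7}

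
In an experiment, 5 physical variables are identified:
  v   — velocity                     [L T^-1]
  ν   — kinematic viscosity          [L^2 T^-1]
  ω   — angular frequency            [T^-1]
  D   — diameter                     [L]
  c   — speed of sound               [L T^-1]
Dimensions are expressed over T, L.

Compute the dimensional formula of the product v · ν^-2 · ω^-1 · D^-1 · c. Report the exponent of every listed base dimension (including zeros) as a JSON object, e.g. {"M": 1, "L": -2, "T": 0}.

{"T": 1, "L": -3}

Dimensional matrix (T×L by v×ν×ω×D×c):
  T: [-1 -1 -1  0 -1]
  L: [ 1  2  0  1  1]
  [T]: (1)·-1+(-2)·-1+(-1)·-1+(-1)·0+(1)·-1 = 1
  [L]: (1)·1+(-2)·2+(-1)·0+(-1)·1+(1)·1 = -3
⇒ T L^-3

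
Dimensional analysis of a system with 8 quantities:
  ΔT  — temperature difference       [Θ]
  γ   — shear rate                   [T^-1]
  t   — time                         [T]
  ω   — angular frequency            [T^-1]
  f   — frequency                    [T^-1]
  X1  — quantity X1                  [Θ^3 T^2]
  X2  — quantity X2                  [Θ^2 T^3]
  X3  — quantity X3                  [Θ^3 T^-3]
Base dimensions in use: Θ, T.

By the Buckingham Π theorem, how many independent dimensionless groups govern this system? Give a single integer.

Exponent matrix [Θ,T] × [ΔT,γ,t,ω,f,X1,X2,X3]:
  Θ: [ 1  0  0  0  0  3  2  3]
  T: [ 0 -1  1 -1 -1  2  3 -3]
RREF → pivots at {ΔT,γ} ⇒ r = 2
n=8, r=2 ⇒ 6 dimensionless groups

6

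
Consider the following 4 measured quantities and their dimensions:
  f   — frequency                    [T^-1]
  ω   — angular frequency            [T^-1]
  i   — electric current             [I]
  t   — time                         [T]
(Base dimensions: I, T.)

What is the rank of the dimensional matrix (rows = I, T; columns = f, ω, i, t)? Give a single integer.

Dimensional matrix (I×T by f×ω×i×t):
  I: [ 0  0  1  0]
  T: [-1 -1  0  1]
Echelon form has 2 nonzero rows (pivots: f,i)

2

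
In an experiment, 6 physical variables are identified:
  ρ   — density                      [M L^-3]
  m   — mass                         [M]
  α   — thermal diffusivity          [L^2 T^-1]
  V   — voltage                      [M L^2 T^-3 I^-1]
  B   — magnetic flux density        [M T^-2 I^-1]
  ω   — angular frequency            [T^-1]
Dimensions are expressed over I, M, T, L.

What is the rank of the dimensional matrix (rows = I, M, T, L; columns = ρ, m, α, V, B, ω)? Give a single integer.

Write exponents as rows I,M,T,L / cols ρ,m,α,V,B,ω:
  I: [ 0  0  0 -1 -1  0]
  M: [ 1  1  0  1  1  0]
  T: [ 0  0 -1 -3 -2 -1]
  L: [-3  0  2  2  0  0]
Echelon form has 4 nonzero rows (pivots: ρ,m,α,V)

4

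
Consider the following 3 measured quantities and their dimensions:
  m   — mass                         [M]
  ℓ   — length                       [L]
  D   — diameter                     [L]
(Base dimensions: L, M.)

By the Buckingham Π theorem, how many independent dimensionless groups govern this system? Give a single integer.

Dimensional matrix (L×M by m×ℓ×D):
  L: [ 0  1  1]
  M: [ 1  0  0]
Echelon form has 2 nonzero rows (pivots: m,ℓ)
Π count = n − r = 3 − 2 = 1

1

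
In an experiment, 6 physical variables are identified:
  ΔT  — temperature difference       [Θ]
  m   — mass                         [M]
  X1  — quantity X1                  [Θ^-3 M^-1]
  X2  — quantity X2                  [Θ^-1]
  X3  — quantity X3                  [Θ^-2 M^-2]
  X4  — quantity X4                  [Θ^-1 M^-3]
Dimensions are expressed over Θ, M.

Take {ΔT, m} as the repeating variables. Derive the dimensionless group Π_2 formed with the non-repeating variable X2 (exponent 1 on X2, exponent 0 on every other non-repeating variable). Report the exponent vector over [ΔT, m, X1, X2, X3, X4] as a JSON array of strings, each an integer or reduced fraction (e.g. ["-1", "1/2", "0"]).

["1", "0", "0", "1", "0", "0"]

Dimensional matrix (Θ×M by ΔT×m×X1×X2×X3×X4):
  Θ: [ 1  0 -3 -1 -2 -1]
  M: [ 0  1 -1  0 -2 -3]
Echelon form has 2 nonzero rows (pivots: ΔT,m)
Repeat: ΔT,m; free: X1,X2,X3,X4
RREF:
  r0: [   1    0   -3   -1   -2   -1]
  r1: [   0    1   -1    0   -2   -3]
Fix exponent of X2 at 1, X1 at 0, X3 at 0, X4 at 0; solve each RREF row for its pivot's exponent:
  r0: exp(ΔT) + (-1)·1 = 0 ⇒ exp(ΔT) = 1
  r1: exp(m) + (0)·1 = 0 ⇒ exp(m) = 0
Π_2 = ΔT · X2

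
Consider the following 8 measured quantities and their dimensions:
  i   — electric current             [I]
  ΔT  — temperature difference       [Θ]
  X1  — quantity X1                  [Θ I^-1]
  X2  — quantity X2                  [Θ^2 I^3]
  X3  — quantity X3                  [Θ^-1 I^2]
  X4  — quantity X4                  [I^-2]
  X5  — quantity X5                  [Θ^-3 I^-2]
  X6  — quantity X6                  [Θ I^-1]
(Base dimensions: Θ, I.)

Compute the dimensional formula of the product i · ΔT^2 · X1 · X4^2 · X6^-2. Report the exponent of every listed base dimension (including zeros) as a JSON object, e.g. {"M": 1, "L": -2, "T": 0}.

{"Θ": 1, "I": -2}

Write exponents as rows Θ,I / cols i,ΔT,X1,X2,X3,X4,X5,X6:
  Θ: [ 0  1  1  2 -1  0 -3  1]
  I: [ 1  0 -1  3  2 -2 -2 -1]
  [Θ]: (1)·0+(2)·1+(1)·1+(2)·0+(-2)·1 = 1
  [I]: (1)·1+(2)·0+(1)·-1+(2)·-2+(-2)·-1 = -2
⇒ Θ I^-2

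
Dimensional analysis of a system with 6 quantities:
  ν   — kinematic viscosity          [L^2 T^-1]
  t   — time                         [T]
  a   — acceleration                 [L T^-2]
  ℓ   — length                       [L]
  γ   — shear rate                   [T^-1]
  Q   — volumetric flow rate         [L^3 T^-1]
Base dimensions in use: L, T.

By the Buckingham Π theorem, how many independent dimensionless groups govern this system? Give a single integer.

Exponent matrix [L,T] × [ν,t,a,ℓ,γ,Q]:
  L: [ 2  0  1  1  0  3]
  T: [-1  1 -2  0 -1 -1]
RREF → pivots at {ν,t} ⇒ r = 2
6 vars − rank 2 = 4 Π groups

4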